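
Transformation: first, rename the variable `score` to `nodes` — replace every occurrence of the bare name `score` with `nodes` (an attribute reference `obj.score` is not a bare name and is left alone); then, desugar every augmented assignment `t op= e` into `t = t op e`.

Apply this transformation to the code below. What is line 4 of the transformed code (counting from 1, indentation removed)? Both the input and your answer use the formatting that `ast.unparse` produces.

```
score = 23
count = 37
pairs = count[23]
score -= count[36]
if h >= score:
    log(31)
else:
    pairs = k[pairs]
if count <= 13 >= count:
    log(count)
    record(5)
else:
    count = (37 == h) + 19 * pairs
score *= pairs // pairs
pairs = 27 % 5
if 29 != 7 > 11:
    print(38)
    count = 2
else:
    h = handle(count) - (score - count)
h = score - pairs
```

nodes = nodes - count[36]

Transformed code:
nodes = 23
count = 37
pairs = count[23]
nodes = nodes - count[36]
if h >= nodes:
    log(31)
else:
    pairs = k[pairs]
if count <= 13 >= count:
    log(count)
    record(5)
else:
    count = (37 == h) + 19 * pairs
nodes = nodes * (pairs // pairs)
pairs = 27 % 5
if 29 != 7 > 11:
    print(38)
    count = 2
else:
    h = handle(count) - (nodes - count)
h = nodes - pairs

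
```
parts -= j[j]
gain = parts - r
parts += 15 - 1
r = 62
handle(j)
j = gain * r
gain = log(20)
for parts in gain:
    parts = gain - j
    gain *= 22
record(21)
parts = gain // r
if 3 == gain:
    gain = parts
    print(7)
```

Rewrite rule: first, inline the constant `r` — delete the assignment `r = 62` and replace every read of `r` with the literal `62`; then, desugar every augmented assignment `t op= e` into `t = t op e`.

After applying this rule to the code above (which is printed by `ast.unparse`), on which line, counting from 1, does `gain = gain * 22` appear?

9

Transformed code:
parts = parts - j[j]
gain = parts - 62
parts = parts + (15 - 1)
handle(j)
j = gain * 62
gain = log(20)
for parts in gain:
    parts = gain - j
    gain = gain * 22
record(21)
parts = gain // 62
if 3 == gain:
    gain = parts
    print(7)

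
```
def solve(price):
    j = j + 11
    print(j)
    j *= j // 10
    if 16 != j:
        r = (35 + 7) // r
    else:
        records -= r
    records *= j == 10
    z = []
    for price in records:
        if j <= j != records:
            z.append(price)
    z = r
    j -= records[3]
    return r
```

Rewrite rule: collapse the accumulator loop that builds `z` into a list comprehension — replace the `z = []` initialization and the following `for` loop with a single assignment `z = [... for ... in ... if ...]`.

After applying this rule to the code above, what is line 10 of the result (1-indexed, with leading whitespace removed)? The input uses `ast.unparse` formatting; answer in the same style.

Transformed code:
def solve(price):
    j = j + 11
    print(j)
    j *= j // 10
    if 16 != j:
        r = (35 + 7) // r
    else:
        records -= r
    records *= j == 10
    z = [price for price in records if j <= j != records]
    z = r
    j -= records[3]
    return r

z = [price for price in records if j <= j != records]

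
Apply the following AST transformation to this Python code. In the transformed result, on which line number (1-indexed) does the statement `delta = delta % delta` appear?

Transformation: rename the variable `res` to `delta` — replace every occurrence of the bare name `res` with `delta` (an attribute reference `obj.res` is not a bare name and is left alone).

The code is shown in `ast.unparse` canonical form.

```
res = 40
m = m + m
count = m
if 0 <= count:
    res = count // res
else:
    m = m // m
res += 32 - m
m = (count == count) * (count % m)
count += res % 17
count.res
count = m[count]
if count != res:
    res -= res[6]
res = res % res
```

15

Transformed code:
delta = 40
m = m + m
count = m
if 0 <= count:
    delta = count // delta
else:
    m = m // m
delta += 32 - m
m = (count == count) * (count % m)
count += delta % 17
count.res
count = m[count]
if count != delta:
    delta -= delta[6]
delta = delta % delta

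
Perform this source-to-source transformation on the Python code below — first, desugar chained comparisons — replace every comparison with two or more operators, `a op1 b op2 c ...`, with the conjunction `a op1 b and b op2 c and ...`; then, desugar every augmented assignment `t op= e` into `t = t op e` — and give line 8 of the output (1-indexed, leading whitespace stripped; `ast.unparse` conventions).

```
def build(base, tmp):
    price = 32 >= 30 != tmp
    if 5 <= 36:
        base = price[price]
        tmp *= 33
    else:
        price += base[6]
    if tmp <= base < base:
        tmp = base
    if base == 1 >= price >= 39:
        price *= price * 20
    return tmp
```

Transformed code:
def build(base, tmp):
    price = 32 >= 30 and 30 != tmp
    if 5 <= 36:
        base = price[price]
        tmp = tmp * 33
    else:
        price = price + base[6]
    if tmp <= base and base < base:
        tmp = base
    if base == 1 and 1 >= price and (price >= 39):
        price = price * (price * 20)
    return tmp

if tmp <= base and base < base:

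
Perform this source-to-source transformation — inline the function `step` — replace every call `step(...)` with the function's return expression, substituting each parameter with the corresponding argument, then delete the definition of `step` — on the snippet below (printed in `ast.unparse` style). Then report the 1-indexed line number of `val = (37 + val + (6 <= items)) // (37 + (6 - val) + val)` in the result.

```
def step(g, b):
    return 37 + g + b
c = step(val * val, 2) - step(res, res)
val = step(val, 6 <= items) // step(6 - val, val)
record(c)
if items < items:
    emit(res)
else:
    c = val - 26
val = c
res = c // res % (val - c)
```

2

Transformed code:
c = 37 + val * val + 2 - (37 + res + res)
val = (37 + val + (6 <= items)) // (37 + (6 - val) + val)
record(c)
if items < items:
    emit(res)
else:
    c = val - 26
val = c
res = c // res % (val - c)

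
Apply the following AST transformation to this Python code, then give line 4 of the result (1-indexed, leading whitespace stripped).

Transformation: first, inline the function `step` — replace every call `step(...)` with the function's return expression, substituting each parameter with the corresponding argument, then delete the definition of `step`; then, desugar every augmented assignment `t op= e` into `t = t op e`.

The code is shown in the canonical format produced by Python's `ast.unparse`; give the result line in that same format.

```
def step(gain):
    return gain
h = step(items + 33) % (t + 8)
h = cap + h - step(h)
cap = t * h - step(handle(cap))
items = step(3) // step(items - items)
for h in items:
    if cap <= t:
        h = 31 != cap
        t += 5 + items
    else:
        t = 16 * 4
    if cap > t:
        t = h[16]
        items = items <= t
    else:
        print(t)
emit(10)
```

Transformed code:
h = (items + 33) % (t + 8)
h = cap + h - h
cap = t * h - handle(cap)
items = 3 // (items - items)
for h in items:
    if cap <= t:
        h = 31 != cap
        t = t + (5 + items)
    else:
        t = 16 * 4
    if cap > t:
        t = h[16]
        items = items <= t
    else:
        print(t)
emit(10)

items = 3 // (items - items)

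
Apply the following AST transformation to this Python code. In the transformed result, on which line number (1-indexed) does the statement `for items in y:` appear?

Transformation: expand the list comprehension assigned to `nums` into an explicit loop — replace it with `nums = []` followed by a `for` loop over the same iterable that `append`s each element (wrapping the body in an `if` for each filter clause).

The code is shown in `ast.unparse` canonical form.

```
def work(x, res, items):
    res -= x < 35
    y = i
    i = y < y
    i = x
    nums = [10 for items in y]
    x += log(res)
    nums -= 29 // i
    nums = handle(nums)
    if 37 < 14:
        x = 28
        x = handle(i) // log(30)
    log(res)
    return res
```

Transformed code:
def work(x, res, items):
    res -= x < 35
    y = i
    i = y < y
    i = x
    nums = []
    for items in y:
        nums.append(10)
    x += log(res)
    nums -= 29 // i
    nums = handle(nums)
    if 37 < 14:
        x = 28
        x = handle(i) // log(30)
    log(res)
    return res

7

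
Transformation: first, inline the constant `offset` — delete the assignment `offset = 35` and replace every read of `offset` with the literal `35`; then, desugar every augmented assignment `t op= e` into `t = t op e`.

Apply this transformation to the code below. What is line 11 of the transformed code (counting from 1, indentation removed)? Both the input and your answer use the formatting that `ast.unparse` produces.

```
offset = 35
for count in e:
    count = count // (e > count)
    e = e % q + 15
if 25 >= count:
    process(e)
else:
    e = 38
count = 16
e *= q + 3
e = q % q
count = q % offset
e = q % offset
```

count = q % 35

Transformed code:
for count in e:
    count = count // (e > count)
    e = e % q + 15
if 25 >= count:
    process(e)
else:
    e = 38
count = 16
e = e * (q + 3)
e = q % q
count = q % 35
e = q % 35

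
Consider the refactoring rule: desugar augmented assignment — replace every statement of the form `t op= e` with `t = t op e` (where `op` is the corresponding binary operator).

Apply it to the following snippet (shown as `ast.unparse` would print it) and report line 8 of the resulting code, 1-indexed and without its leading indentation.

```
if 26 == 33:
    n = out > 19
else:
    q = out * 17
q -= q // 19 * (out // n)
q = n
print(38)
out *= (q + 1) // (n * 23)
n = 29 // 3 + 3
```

out = out * ((q + 1) // (n * 23))

Transformed code:
if 26 == 33:
    n = out > 19
else:
    q = out * 17
q = q - q // 19 * (out // n)
q = n
print(38)
out = out * ((q + 1) // (n * 23))
n = 29 // 3 + 3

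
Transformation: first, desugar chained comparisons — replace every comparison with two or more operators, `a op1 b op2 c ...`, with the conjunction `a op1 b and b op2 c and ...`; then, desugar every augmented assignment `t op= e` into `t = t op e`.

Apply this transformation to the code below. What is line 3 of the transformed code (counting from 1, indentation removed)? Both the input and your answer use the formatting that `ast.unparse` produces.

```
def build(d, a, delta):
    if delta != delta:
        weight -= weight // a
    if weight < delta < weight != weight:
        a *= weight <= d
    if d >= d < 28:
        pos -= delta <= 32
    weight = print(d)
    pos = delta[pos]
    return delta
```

weight = weight - weight // a

Transformed code:
def build(d, a, delta):
    if delta != delta:
        weight = weight - weight // a
    if weight < delta and delta < weight and (weight != weight):
        a = a * (weight <= d)
    if d >= d and d < 28:
        pos = pos - (delta <= 32)
    weight = print(d)
    pos = delta[pos]
    return delta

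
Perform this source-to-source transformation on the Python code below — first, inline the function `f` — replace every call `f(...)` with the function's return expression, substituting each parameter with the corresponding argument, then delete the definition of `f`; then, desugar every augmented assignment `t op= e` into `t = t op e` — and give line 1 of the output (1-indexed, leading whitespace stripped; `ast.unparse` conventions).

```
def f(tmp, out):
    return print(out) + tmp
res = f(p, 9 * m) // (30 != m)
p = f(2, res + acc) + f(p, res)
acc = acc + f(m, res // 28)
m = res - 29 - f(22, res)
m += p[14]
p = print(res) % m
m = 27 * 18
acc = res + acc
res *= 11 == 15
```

Transformed code:
res = (print(9 * m) + p) // (30 != m)
p = print(res + acc) + 2 + (print(res) + p)
acc = acc + (print(res // 28) + m)
m = res - 29 - (print(res) + 22)
m = m + p[14]
p = print(res) % m
m = 27 * 18
acc = res + acc
res = res * (11 == 15)

res = (print(9 * m) + p) // (30 != m)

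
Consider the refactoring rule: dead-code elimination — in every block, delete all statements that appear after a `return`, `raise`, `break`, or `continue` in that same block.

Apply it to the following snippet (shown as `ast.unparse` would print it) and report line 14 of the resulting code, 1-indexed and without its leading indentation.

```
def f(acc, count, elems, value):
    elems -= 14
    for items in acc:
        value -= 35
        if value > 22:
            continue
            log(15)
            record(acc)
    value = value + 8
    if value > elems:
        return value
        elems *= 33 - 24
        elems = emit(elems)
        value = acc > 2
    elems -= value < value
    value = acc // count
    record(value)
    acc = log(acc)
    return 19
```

Transformed code:
def f(acc, count, elems, value):
    elems -= 14
    for items in acc:
        value -= 35
        if value > 22:
            continue
    value = value + 8
    if value > elems:
        return value
    elems -= value < value
    value = acc // count
    record(value)
    acc = log(acc)
    return 19

return 19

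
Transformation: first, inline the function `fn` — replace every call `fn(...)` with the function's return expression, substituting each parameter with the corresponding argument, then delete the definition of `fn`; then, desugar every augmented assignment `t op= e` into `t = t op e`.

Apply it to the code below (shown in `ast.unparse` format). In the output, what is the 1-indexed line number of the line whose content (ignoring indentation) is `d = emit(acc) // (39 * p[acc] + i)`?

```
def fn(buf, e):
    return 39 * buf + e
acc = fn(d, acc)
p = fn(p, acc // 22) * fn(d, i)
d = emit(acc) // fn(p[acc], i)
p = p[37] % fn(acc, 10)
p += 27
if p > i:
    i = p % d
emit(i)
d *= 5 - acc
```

Transformed code:
acc = 39 * d + acc
p = (39 * p + acc // 22) * (39 * d + i)
d = emit(acc) // (39 * p[acc] + i)
p = p[37] % (39 * acc + 10)
p = p + 27
if p > i:
    i = p % d
emit(i)
d = d * (5 - acc)

3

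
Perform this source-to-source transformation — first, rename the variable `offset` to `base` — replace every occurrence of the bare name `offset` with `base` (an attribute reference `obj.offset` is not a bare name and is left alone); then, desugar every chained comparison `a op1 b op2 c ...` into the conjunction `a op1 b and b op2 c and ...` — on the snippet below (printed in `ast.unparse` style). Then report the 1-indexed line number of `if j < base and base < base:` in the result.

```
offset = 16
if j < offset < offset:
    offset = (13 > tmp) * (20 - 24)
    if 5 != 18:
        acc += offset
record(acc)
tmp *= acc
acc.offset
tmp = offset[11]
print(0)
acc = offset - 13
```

2

Transformed code:
base = 16
if j < base and base < base:
    base = (13 > tmp) * (20 - 24)
    if 5 != 18:
        acc += base
record(acc)
tmp *= acc
acc.offset
tmp = base[11]
print(0)
acc = base - 13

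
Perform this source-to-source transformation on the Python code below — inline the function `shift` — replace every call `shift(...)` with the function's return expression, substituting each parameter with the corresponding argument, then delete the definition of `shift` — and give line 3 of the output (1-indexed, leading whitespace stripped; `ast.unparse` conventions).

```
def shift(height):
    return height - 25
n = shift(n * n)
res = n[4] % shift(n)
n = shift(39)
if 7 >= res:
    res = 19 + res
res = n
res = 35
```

n = 39 - 25

Transformed code:
n = n * n - 25
res = n[4] % (n - 25)
n = 39 - 25
if 7 >= res:
    res = 19 + res
res = n
res = 35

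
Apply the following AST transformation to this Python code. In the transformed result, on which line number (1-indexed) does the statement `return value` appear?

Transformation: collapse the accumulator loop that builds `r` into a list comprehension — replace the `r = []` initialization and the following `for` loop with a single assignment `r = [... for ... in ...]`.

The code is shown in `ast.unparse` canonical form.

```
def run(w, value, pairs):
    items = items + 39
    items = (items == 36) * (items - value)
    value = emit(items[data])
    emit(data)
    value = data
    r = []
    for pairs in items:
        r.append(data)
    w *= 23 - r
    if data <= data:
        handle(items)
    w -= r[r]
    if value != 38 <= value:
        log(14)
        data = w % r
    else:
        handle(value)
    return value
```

17

Transformed code:
def run(w, value, pairs):
    items = items + 39
    items = (items == 36) * (items - value)
    value = emit(items[data])
    emit(data)
    value = data
    r = [data for pairs in items]
    w *= 23 - r
    if data <= data:
        handle(items)
    w -= r[r]
    if value != 38 <= value:
        log(14)
        data = w % r
    else:
        handle(value)
    return value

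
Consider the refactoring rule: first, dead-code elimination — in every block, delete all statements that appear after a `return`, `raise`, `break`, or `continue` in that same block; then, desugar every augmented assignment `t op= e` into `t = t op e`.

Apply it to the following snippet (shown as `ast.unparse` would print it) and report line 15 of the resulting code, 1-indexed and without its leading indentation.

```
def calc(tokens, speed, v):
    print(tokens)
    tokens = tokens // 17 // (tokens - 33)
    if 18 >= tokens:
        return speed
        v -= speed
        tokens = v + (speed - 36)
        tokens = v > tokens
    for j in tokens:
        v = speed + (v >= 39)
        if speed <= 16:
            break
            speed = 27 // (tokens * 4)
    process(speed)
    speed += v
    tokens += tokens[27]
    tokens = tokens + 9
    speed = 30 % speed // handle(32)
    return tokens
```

return tokens

Transformed code:
def calc(tokens, speed, v):
    print(tokens)
    tokens = tokens // 17 // (tokens - 33)
    if 18 >= tokens:
        return speed
    for j in tokens:
        v = speed + (v >= 39)
        if speed <= 16:
            break
    process(speed)
    speed = speed + v
    tokens = tokens + tokens[27]
    tokens = tokens + 9
    speed = 30 % speed // handle(32)
    return tokens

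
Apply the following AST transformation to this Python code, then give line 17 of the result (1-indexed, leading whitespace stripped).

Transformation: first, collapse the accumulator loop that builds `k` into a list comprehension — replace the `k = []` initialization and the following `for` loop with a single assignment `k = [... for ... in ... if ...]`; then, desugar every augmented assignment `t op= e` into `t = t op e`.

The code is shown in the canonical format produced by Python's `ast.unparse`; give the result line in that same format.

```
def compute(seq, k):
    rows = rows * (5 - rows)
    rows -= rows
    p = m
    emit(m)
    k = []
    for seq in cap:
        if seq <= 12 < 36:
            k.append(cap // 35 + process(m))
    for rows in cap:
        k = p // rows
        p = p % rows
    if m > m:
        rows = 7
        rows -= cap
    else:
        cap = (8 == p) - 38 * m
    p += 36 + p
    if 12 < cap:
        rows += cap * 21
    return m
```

Transformed code:
def compute(seq, k):
    rows = rows * (5 - rows)
    rows = rows - rows
    p = m
    emit(m)
    k = [cap // 35 + process(m) for seq in cap if seq <= 12 < 36]
    for rows in cap:
        k = p // rows
        p = p % rows
    if m > m:
        rows = 7
        rows = rows - cap
    else:
        cap = (8 == p) - 38 * m
    p = p + (36 + p)
    if 12 < cap:
        rows = rows + cap * 21
    return m

rows = rows + cap * 21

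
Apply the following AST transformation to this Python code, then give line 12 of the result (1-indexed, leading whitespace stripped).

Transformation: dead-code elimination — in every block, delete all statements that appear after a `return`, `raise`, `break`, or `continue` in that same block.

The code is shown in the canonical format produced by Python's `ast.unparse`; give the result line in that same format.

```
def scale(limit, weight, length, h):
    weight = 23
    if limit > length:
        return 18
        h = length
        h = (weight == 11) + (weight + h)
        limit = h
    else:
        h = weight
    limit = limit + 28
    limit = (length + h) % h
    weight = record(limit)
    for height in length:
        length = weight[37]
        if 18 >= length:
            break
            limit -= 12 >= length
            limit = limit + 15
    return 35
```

Transformed code:
def scale(limit, weight, length, h):
    weight = 23
    if limit > length:
        return 18
    else:
        h = weight
    limit = limit + 28
    limit = (length + h) % h
    weight = record(limit)
    for height in length:
        length = weight[37]
        if 18 >= length:
            break
    return 35

if 18 >= length:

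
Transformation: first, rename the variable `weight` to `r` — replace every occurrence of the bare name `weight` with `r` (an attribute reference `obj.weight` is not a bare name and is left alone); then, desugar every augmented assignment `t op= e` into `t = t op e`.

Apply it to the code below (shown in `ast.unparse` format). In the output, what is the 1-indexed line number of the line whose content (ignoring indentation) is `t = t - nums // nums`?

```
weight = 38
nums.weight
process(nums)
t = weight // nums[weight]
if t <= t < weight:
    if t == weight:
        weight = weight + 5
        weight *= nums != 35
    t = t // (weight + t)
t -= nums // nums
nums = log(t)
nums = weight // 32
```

10

Transformed code:
r = 38
nums.weight
process(nums)
t = r // nums[r]
if t <= t < r:
    if t == r:
        r = r + 5
        r = r * (nums != 35)
    t = t // (r + t)
t = t - nums // nums
nums = log(t)
nums = r // 32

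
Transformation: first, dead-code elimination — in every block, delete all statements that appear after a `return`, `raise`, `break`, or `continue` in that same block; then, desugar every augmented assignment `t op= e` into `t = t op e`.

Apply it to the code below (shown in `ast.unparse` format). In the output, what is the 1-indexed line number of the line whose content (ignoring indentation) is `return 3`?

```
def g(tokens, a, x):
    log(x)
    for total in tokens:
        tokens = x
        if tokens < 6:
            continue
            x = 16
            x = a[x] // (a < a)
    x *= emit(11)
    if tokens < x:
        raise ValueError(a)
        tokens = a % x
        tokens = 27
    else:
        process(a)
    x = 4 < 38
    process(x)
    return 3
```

Transformed code:
def g(tokens, a, x):
    log(x)
    for total in tokens:
        tokens = x
        if tokens < 6:
            continue
    x = x * emit(11)
    if tokens < x:
        raise ValueError(a)
    else:
        process(a)
    x = 4 < 38
    process(x)
    return 3

14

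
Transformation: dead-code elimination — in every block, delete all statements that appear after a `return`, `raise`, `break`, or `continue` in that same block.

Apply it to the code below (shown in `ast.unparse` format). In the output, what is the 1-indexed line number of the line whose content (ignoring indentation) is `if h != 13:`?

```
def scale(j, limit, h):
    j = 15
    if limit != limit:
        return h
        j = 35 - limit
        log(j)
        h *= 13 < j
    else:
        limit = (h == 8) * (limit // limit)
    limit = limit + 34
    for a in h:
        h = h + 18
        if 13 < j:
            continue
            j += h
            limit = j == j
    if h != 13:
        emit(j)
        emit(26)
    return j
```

Transformed code:
def scale(j, limit, h):
    j = 15
    if limit != limit:
        return h
    else:
        limit = (h == 8) * (limit // limit)
    limit = limit + 34
    for a in h:
        h = h + 18
        if 13 < j:
            continue
    if h != 13:
        emit(j)
        emit(26)
    return j

12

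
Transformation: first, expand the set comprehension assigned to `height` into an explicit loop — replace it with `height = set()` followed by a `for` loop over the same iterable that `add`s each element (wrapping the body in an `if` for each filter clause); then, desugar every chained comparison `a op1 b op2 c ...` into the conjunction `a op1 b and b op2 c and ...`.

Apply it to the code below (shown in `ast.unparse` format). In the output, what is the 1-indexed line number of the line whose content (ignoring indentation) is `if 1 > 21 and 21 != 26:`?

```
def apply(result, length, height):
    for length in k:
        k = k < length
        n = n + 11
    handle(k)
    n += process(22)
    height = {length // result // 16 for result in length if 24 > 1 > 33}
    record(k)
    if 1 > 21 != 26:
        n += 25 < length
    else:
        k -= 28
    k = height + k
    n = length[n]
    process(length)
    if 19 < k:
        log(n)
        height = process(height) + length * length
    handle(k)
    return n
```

12

Transformed code:
def apply(result, length, height):
    for length in k:
        k = k < length
        n = n + 11
    handle(k)
    n += process(22)
    height = set()
    for result in length:
        if 24 > 1 and 1 > 33:
            height.add(length // result // 16)
    record(k)
    if 1 > 21 and 21 != 26:
        n += 25 < length
    else:
        k -= 28
    k = height + k
    n = length[n]
    process(length)
    if 19 < k:
        log(n)
        height = process(height) + length * length
    handle(k)
    return n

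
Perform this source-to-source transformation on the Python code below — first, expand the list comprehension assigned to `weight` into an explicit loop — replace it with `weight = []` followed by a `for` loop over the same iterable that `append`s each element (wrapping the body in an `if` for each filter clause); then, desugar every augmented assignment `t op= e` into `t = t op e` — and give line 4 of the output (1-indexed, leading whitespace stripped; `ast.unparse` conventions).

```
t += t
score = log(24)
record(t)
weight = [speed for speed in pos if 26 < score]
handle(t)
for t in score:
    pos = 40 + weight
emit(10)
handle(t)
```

Transformed code:
t = t + t
score = log(24)
record(t)
weight = []
for speed in pos:
    if 26 < score:
        weight.append(speed)
handle(t)
for t in score:
    pos = 40 + weight
emit(10)
handle(t)

weight = []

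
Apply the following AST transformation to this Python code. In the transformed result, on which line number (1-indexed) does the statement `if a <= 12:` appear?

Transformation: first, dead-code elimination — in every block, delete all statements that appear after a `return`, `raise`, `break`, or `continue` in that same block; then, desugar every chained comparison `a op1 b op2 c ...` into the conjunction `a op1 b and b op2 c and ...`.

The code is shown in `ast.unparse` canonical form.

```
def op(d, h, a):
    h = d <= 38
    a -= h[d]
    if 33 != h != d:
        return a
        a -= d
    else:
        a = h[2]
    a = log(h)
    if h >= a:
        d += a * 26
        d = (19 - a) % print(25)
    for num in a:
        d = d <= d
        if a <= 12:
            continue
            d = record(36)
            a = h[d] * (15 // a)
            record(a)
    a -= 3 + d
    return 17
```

14

Transformed code:
def op(d, h, a):
    h = d <= 38
    a -= h[d]
    if 33 != h and h != d:
        return a
    else:
        a = h[2]
    a = log(h)
    if h >= a:
        d += a * 26
        d = (19 - a) % print(25)
    for num in a:
        d = d <= d
        if a <= 12:
            continue
    a -= 3 + d
    return 17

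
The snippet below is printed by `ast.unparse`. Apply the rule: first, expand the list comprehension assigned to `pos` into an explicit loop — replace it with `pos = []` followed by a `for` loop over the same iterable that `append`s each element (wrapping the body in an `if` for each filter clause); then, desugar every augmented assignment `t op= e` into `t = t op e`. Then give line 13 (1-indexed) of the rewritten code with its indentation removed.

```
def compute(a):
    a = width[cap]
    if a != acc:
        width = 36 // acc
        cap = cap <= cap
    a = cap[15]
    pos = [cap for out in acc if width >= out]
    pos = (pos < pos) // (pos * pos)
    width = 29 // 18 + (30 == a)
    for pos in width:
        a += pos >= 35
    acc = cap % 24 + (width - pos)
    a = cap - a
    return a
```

for pos in width:

Transformed code:
def compute(a):
    a = width[cap]
    if a != acc:
        width = 36 // acc
        cap = cap <= cap
    a = cap[15]
    pos = []
    for out in acc:
        if width >= out:
            pos.append(cap)
    pos = (pos < pos) // (pos * pos)
    width = 29 // 18 + (30 == a)
    for pos in width:
        a = a + (pos >= 35)
    acc = cap % 24 + (width - pos)
    a = cap - a
    return a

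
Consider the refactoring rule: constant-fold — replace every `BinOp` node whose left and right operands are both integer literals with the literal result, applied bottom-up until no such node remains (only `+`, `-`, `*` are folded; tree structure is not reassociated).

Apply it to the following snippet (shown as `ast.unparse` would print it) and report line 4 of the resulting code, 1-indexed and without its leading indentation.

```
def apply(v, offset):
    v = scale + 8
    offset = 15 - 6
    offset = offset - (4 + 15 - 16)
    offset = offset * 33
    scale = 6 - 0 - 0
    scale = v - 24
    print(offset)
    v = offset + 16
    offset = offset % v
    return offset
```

offset = offset - 3

Transformed code:
def apply(v, offset):
    v = scale + 8
    offset = 9
    offset = offset - 3
    offset = offset * 33
    scale = 6
    scale = v - 24
    print(offset)
    v = offset + 16
    offset = offset % v
    return offset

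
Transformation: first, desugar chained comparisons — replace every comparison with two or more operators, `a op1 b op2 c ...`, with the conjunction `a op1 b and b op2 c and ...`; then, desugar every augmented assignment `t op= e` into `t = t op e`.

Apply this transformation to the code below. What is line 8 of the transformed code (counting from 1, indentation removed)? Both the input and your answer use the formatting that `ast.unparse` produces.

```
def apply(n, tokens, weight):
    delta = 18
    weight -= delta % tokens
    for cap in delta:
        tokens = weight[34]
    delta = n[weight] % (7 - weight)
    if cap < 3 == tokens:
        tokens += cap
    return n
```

tokens = tokens + cap

Transformed code:
def apply(n, tokens, weight):
    delta = 18
    weight = weight - delta % tokens
    for cap in delta:
        tokens = weight[34]
    delta = n[weight] % (7 - weight)
    if cap < 3 and 3 == tokens:
        tokens = tokens + cap
    return n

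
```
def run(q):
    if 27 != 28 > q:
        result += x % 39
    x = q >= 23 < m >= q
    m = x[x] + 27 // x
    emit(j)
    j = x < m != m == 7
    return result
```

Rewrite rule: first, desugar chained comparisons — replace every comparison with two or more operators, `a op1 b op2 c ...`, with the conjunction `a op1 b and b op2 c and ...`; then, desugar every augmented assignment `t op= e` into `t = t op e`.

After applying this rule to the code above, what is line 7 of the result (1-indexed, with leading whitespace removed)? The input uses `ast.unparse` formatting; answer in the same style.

Transformed code:
def run(q):
    if 27 != 28 and 28 > q:
        result = result + x % 39
    x = q >= 23 and 23 < m and (m >= q)
    m = x[x] + 27 // x
    emit(j)
    j = x < m and m != m and (m == 7)
    return result

j = x < m and m != m and (m == 7)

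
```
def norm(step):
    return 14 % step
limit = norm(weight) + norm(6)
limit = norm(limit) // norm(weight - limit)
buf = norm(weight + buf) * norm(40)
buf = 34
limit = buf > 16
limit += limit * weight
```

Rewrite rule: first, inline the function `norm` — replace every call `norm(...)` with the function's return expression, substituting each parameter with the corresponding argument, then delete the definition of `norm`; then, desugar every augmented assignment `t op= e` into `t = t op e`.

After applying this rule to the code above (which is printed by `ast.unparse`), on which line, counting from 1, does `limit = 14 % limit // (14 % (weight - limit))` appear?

2

Transformed code:
limit = 14 % weight + 14 % 6
limit = 14 % limit // (14 % (weight - limit))
buf = 14 % (weight + buf) * (14 % 40)
buf = 34
limit = buf > 16
limit = limit + limit * weight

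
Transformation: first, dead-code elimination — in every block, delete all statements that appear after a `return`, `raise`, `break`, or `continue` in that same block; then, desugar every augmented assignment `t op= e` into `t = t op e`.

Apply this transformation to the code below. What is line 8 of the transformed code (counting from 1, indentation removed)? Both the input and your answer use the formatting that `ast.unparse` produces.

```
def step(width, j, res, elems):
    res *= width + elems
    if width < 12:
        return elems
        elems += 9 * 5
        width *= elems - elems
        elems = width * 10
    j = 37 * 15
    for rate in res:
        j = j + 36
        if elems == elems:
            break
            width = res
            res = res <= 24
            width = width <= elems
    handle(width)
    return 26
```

if elems == elems:

Transformed code:
def step(width, j, res, elems):
    res = res * (width + elems)
    if width < 12:
        return elems
    j = 37 * 15
    for rate in res:
        j = j + 36
        if elems == elems:
            break
    handle(width)
    return 26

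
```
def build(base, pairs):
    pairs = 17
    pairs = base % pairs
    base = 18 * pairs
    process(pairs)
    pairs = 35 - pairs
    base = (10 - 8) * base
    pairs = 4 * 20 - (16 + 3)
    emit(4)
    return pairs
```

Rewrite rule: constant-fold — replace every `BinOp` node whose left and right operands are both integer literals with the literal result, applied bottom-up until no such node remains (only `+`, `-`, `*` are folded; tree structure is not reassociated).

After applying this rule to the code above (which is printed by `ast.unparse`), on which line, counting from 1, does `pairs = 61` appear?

8

Transformed code:
def build(base, pairs):
    pairs = 17
    pairs = base % pairs
    base = 18 * pairs
    process(pairs)
    pairs = 35 - pairs
    base = 2 * base
    pairs = 61
    emit(4)
    return pairs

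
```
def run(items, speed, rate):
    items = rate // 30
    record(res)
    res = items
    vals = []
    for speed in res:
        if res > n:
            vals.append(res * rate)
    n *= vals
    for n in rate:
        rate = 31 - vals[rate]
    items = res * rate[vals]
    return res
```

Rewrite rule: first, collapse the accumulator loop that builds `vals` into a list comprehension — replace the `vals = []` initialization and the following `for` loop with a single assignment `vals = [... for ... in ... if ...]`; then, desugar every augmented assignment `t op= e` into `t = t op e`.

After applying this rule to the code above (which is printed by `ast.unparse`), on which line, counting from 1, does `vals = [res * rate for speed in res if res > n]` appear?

5

Transformed code:
def run(items, speed, rate):
    items = rate // 30
    record(res)
    res = items
    vals = [res * rate for speed in res if res > n]
    n = n * vals
    for n in rate:
        rate = 31 - vals[rate]
    items = res * rate[vals]
    return res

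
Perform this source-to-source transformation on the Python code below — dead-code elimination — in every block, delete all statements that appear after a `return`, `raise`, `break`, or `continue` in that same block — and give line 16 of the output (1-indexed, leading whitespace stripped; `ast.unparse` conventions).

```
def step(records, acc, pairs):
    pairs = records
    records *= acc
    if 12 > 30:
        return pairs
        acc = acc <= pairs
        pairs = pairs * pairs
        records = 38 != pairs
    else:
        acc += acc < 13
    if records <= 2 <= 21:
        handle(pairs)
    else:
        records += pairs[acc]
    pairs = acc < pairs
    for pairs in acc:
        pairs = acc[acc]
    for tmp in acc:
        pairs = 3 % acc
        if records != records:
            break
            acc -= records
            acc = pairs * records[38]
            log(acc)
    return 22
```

Transformed code:
def step(records, acc, pairs):
    pairs = records
    records *= acc
    if 12 > 30:
        return pairs
    else:
        acc += acc < 13
    if records <= 2 <= 21:
        handle(pairs)
    else:
        records += pairs[acc]
    pairs = acc < pairs
    for pairs in acc:
        pairs = acc[acc]
    for tmp in acc:
        pairs = 3 % acc
        if records != records:
            break
    return 22

pairs = 3 % acc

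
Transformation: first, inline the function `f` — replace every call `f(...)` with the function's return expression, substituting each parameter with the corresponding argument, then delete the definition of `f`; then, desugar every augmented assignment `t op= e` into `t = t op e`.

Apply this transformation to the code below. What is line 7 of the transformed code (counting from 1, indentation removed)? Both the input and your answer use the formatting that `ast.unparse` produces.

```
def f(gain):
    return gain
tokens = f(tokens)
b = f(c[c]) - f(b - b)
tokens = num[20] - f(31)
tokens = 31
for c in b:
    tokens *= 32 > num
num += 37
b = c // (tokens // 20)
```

num = num + 37

Transformed code:
tokens = tokens
b = c[c] - (b - b)
tokens = num[20] - 31
tokens = 31
for c in b:
    tokens = tokens * (32 > num)
num = num + 37
b = c // (tokens // 20)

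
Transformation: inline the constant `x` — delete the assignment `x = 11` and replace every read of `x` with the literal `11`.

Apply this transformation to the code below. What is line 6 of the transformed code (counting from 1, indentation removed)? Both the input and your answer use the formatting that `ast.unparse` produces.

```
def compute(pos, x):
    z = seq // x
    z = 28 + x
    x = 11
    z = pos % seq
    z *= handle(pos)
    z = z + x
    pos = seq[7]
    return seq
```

Transformed code:
def compute(pos, x):
    z = seq // 11
    z = 28 + 11
    z = pos % seq
    z *= handle(pos)
    z = z + 11
    pos = seq[7]
    return seq

z = z + 11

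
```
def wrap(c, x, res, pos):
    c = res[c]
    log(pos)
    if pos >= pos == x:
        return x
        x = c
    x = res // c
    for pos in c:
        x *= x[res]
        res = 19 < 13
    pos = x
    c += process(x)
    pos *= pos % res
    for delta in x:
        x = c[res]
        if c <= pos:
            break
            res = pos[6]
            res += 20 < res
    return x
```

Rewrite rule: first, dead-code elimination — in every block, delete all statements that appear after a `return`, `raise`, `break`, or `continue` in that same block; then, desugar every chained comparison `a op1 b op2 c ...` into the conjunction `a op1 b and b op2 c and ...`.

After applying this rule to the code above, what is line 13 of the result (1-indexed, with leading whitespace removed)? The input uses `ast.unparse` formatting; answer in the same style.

Transformed code:
def wrap(c, x, res, pos):
    c = res[c]
    log(pos)
    if pos >= pos and pos == x:
        return x
    x = res // c
    for pos in c:
        x *= x[res]
        res = 19 < 13
    pos = x
    c += process(x)
    pos *= pos % res
    for delta in x:
        x = c[res]
        if c <= pos:
            break
    return x

for delta in x:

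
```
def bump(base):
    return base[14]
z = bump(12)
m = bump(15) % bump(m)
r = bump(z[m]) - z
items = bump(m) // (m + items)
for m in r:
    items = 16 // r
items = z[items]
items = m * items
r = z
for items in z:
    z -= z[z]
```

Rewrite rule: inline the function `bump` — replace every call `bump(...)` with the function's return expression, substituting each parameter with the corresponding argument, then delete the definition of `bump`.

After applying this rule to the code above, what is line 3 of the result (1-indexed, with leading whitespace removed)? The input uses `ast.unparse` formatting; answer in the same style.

Transformed code:
z = 12[14]
m = 15[14] % m[14]
r = z[m][14] - z
items = m[14] // (m + items)
for m in r:
    items = 16 // r
items = z[items]
items = m * items
r = z
for items in z:
    z -= z[z]

r = z[m][14] - z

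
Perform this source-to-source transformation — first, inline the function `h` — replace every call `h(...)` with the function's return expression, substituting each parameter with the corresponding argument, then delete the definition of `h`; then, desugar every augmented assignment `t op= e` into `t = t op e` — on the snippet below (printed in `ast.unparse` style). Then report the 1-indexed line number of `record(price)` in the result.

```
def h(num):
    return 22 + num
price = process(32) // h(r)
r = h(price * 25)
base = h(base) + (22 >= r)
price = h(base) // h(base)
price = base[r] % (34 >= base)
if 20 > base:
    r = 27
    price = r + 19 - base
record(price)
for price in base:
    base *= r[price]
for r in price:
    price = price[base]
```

9

Transformed code:
price = process(32) // (22 + r)
r = 22 + price * 25
base = 22 + base + (22 >= r)
price = (22 + base) // (22 + base)
price = base[r] % (34 >= base)
if 20 > base:
    r = 27
    price = r + 19 - base
record(price)
for price in base:
    base = base * r[price]
for r in price:
    price = price[base]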